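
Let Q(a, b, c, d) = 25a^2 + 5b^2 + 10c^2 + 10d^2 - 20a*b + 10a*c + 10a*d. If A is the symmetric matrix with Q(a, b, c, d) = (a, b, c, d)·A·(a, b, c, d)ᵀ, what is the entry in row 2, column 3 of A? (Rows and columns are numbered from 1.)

The coefficient of b·c in Q is 0. For a symmetric A this equals A[2,3] + A[3,2] = 2·A[2,3].
So A[2,3] = 0/2 = 0.

0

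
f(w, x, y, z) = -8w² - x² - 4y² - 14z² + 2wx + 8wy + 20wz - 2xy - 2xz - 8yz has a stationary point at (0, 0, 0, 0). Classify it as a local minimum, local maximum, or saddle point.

local maximum

The Hessian at the origin is H = [[-16, 2, 8, 20], [2, -2, -2, -2], [8, -2, -8, -8], [20, -2, -8, -28]].
Congruent diagonalization of H (simultaneous row and column reduction) yields pivots -16, -7/4, -24/7, -2.
That gives 4 negative pivots.
H is negative definite, so the origin is a strict local maximum.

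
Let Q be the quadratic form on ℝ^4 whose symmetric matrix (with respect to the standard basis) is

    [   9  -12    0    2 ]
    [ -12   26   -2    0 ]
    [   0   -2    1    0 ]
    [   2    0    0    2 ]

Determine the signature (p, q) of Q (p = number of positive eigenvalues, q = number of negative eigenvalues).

(4, 0)

Row-reducing A symmetrically gives the diagonal entries 9, 10, 3/5, 10/27.
That gives 4 positive pivots.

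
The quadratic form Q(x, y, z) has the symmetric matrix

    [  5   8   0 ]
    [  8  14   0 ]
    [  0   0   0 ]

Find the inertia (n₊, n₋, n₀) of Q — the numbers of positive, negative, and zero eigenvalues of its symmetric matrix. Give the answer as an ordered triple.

Applying the same elementary operations to the rows and columns of A produces a congruent diagonal matrix with entries 5, 6/5, 0.
Counting signs: 2 positive, 1 zero.

(2, 0, 1)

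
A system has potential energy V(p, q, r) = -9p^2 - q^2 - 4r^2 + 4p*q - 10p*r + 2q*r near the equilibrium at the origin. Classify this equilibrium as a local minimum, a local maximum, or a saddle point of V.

local maximum

The Hessian at the origin is H = [[-18, 4, -10], [4, -2, 2], [-10, 2, -8]].
Row-reducing H symmetrically gives the diagonal entries -18, -10/9, -12/5.
Counting signs: 3 negative.
H is negative definite, so the origin is a strict local maximum.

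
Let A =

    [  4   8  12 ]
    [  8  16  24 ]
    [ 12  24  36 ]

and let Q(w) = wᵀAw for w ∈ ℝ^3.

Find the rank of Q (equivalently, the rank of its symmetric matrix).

Applying the same elementary operations to the rows and columns of A produces a congruent diagonal matrix with entries 4, 0, 0.
That gives 1 positive, 2 zero pivots.
The rank is the number of nonzero pivots: 1.

1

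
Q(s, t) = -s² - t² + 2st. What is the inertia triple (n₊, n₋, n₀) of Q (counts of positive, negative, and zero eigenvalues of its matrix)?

(0, 1, 1)

Write A = [[-1, 1], [1, -1]].
Applying the same elementary operations to the rows and columns of A produces a congruent diagonal matrix with entries -1, 0.
That gives 1 negative, 1 zero pivots.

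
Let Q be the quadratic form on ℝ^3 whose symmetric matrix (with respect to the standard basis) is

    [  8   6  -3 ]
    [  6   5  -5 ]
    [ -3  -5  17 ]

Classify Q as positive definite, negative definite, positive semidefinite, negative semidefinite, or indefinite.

Congruent diagonalization of A (simultaneous row and column reduction) yields pivots 8, 1/2, 3/4.
Counting signs: 3 positive.
Hence Q is positive definite.

positive definite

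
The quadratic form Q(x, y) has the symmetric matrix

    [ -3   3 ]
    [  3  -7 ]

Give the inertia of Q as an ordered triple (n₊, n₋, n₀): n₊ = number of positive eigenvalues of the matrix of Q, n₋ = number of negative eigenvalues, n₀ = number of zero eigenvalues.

An LDLᵀ factorisation of A has diagonal entries -3, -4.
So there are 2 negative pivots.

(0, 2, 0)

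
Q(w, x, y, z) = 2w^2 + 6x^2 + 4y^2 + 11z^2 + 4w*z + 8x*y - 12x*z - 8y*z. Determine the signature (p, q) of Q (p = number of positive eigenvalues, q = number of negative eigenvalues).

The symmetric matrix is A = [[2, 0, 0, 2], [0, 6, 4, -6], [0, 4, 4, -4], [2, -6, -4, 11]].
Congruent diagonalization of A (simultaneous row and column reduction) yields pivots 2, 6, 4/3, 3.
So there are 4 positive pivots.

(4, 0)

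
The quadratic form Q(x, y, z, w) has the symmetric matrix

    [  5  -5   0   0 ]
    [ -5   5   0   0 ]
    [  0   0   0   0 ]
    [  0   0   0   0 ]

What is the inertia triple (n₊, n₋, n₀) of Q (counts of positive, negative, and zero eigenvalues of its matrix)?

(1, 0, 3)

Congruent diagonalization of A (simultaneous row and column reduction) yields pivots 5, 0, 0, 0.
That gives 1 positive, 3 zero pivots.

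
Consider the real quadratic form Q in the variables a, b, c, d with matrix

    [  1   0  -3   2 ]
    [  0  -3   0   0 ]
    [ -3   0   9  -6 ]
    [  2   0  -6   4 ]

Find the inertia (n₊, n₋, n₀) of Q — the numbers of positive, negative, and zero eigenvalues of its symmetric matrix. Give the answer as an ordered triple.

Congruent diagonalization of A (simultaneous row and column reduction) yields pivots 1, -3, 0, 0.
That gives 1 positive, 1 negative, 2 zero pivots.

(1, 1, 2)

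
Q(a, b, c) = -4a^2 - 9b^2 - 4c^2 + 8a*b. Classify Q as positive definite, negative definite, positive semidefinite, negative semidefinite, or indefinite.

The symmetric matrix of Q is A = [[-4, 4, 0], [4, -9, 0], [0, 0, -4]].
Leading principal minors: Δ_1 = -4, Δ_2 = 20, Δ_3 = -80.
The signs alternate starting with Δ_1 < 0, so by Sylvester's criterion Q is negative definite.

negative definite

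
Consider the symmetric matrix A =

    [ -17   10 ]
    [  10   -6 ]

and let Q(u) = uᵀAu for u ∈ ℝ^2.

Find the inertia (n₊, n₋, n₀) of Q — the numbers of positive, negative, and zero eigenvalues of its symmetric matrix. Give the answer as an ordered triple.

Row-reducing A symmetrically gives the diagonal entries -17, -2/17.
Counting signs: 2 negative.

(0, 2, 0)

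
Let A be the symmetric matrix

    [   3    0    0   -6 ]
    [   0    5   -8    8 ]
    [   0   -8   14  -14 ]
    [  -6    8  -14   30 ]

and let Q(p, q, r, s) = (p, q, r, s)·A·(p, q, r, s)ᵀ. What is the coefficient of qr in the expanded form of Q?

The coefficient of qr is A[2,3] + A[3,2] = 2·(-8) = -16.

-16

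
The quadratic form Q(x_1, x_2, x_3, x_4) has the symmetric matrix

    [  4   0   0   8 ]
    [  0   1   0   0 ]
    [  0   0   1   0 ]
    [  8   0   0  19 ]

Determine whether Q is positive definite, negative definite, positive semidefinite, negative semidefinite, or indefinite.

Row-reducing A symmetrically gives the diagonal entries 4, 1, 1, 3.
Counting signs: 4 positive.
Hence Q is positive definite.

positive definite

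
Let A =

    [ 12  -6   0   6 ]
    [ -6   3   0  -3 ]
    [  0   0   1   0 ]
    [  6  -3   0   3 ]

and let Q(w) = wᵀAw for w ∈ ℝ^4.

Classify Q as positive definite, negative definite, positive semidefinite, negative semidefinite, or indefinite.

Row-reducing A symmetrically gives the diagonal entries 12, 0, 1, 0.
That gives 2 positive, 2 zero pivots.
Hence Q is positive semidefinite.

positive semidefinite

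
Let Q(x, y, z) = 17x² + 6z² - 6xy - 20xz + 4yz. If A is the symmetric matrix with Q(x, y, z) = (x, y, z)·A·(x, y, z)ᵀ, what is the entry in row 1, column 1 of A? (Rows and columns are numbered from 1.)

The coefficient of x² in Q is 17, and that is exactly A[1,1].

17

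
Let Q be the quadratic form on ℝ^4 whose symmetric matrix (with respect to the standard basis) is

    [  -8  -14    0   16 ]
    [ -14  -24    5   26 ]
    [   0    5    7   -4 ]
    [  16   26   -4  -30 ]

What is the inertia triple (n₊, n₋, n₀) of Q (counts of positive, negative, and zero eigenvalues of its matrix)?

(1, 3, 0)

An LDLᵀ factorisation of A has diagonal entries -8, 1/2, -43, -2/43.
Counting signs: 1 positive, 3 negative.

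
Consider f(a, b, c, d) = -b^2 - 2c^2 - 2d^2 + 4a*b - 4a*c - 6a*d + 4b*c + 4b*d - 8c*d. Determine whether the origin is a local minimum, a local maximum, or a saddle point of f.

The Hessian at the origin is H = [[0, 4, -4, -6], [4, -2, 4, 4], [-4, 4, -4, -8], [-6, 4, -8, -4]].
H is indefinite, so the origin is a saddle point.

saddle point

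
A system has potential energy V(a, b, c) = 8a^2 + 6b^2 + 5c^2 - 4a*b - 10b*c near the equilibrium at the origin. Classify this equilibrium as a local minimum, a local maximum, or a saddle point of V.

The Hessian at the origin is H = [[16, -4, 0], [-4, 12, -10], [0, -10, 10]].
An LDLᵀ factorisation of H has diagonal entries 16, 11, 10/11.
Counting signs: 3 positive.
H is positive definite, so the origin is a strict local minimum.

local minimum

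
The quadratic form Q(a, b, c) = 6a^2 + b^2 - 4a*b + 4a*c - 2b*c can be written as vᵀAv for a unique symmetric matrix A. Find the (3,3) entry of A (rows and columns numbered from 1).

The coefficient of c^2 in Q is 0, and that is exactly A[3,3].

0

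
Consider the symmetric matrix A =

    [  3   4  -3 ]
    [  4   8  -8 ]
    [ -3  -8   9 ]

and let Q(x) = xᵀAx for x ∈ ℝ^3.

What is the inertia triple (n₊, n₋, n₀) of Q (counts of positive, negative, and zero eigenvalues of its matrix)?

(2, 0, 1)

Congruent diagonalization of A (simultaneous row and column reduction) yields pivots 3, 8/3, 0.
That gives 2 positive, 1 zero pivots.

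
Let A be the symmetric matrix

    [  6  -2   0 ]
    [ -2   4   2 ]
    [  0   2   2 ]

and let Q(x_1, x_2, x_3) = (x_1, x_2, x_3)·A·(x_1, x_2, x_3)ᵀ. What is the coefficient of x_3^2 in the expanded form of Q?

2

The coefficient of x_3^2 is the diagonal entry A[3,3] = 2.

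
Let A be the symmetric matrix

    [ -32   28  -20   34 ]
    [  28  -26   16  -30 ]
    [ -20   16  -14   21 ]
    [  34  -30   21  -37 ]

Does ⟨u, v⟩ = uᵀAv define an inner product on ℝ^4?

Row-reducing A symmetrically gives the diagonal entries -32, -3/2, 0, -5/6.
That gives 3 negative, 1 zero pivots.
Hence Q is negative semidefinite.
⟨·,·⟩ is an inner product exactly when A is positive definite.

no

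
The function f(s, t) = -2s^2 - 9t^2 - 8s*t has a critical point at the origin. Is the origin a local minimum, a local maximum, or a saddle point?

The Hessian at the origin is H = [[-4, -8], [-8, -18]].
det H = -4·-18 − (-8)² = 8 > 0 and H[1,1] = -4 < 0, so H is negative definite.
Therefore the origin is a local maximum.

local maximum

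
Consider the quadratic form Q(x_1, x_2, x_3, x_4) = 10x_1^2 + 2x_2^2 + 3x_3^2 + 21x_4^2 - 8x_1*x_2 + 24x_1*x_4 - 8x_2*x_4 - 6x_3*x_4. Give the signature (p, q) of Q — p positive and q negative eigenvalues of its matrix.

(4, 0)

The associated matrix is A = [[10, -4, 0, 12], [-4, 2, 0, -4], [0, 0, 3, -3], [12, -4, -3, 21]].
Applying the same elementary operations to the rows and columns of A produces a congruent diagonal matrix with entries 10, 2/5, 3, 2.
Counting signs: 4 positive.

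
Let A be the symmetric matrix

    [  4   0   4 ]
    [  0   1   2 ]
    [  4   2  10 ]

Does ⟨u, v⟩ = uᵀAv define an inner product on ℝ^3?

yes

Leading principal minors: Δ_1 = 4, Δ_2 = 4, Δ_3 = 8.
All leading principal minors are positive, so by Sylvester's criterion Q is positive definite.
⟨·,·⟩ is an inner product exactly when A is positive definite.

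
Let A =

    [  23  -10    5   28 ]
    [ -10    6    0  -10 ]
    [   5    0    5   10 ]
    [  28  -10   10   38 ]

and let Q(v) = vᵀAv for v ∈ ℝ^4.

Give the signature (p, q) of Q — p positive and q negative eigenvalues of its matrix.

(3, 0)

Congruent diagonalization of A (simultaneous row and column reduction) yields pivots 23, 38/23, 20/19, 0.
That gives 3 positive, 1 zero pivots.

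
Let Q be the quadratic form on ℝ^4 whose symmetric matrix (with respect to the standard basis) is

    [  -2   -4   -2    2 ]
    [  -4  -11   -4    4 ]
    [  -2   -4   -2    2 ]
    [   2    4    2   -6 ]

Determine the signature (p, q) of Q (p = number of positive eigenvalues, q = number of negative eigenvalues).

Row-reducing A symmetrically gives the diagonal entries -2, -3, 0, -4.
So there are 3 negative, 1 zero pivots.

(0, 3)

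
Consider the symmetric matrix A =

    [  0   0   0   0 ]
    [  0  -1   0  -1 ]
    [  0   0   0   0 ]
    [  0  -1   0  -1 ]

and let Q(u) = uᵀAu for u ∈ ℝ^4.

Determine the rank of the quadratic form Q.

1

Congruent diagonalization of A (simultaneous row and column reduction) yields pivots 0, -1, 0, 0.
Counting signs: 1 negative, 3 zero.
The rank is the number of nonzero pivots: 1.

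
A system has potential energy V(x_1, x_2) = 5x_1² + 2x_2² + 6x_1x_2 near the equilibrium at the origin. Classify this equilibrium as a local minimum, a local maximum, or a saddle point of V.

local minimum

The Hessian at the origin is H = [[10, 6], [6, 4]].
det H = 10·4 − (6)² = 4 > 0 and H[1,1] = 10 > 0, so H is positive definite.
Therefore the origin is a local minimum.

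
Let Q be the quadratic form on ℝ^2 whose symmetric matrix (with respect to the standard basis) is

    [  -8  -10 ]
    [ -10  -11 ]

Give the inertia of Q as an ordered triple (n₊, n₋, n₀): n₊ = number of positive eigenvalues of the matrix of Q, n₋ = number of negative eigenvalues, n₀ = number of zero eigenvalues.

Applying the same elementary operations to the rows and columns of A produces a congruent diagonal matrix with entries -8, 3/2.
Counting signs: 1 positive, 1 negative.

(1, 1, 0)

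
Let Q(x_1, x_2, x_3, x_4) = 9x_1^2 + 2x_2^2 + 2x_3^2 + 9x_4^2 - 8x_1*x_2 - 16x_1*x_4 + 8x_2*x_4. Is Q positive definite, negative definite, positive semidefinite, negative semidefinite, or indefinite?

positive definite

The associated matrix is A = [[9, -4, 0, -8], [-4, 2, 0, 4], [0, 0, 2, 0], [-8, 4, 0, 9]].
Congruent diagonalization of A (simultaneous row and column reduction) yields pivots 9, 2/9, 2, 1.
Counting signs: 4 positive.
Hence Q is positive definite.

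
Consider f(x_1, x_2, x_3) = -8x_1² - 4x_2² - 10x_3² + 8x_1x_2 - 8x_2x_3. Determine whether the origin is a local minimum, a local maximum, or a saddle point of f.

local maximum

The Hessian at the origin is H = [[-16, 8, 0], [8, -8, -8], [0, -8, -20]].
Row-reducing H symmetrically gives the diagonal entries -16, -4, -4.
So there are 3 negative pivots.
H is negative definite, so the origin is a strict local maximum.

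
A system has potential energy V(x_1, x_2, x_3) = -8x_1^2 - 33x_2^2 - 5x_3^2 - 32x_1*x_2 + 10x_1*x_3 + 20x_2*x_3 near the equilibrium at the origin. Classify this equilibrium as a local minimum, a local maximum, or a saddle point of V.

local maximum

The Hessian at the origin is H = [[-16, -32, 10], [-32, -66, 20], [10, 20, -10]].
Row-reducing H symmetrically gives the diagonal entries -16, -2, -15/4.
Counting signs: 3 negative.
H is negative definite, so the origin is a strict local maximum.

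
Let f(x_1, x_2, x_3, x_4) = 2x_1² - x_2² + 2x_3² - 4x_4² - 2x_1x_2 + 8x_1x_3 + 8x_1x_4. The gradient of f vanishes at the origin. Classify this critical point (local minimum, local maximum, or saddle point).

saddle point

The Hessian at the origin is H = [[4, -2, 8, 8], [-2, -2, 0, 0], [8, 0, 4, 0], [8, 0, 0, -8]].
Symmetric row and column elimination reduces H to a congruent diagonal form with pivots 4, -3, -20/3, -8/5.
Counting signs: 1 positive, 3 negative.
H is indefinite, so the origin is a saddle point.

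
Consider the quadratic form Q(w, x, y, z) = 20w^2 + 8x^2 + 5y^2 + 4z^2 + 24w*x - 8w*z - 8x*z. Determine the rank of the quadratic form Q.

3

The associated matrix is A = [[20, 12, 0, -4], [12, 8, 0, -4], [0, 0, 5, 0], [-4, -4, 0, 4]].
Row-reducing A symmetrically gives the diagonal entries 20, 4/5, 5, 0.
That gives 3 positive, 1 zero pivots.
The rank is the number of nonzero pivots: 3.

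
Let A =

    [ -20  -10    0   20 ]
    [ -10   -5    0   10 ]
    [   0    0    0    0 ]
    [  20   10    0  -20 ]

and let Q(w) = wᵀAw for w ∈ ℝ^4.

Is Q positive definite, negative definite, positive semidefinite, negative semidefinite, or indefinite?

Congruent diagonalization of A (simultaneous row and column reduction) yields pivots -20, 0, 0, 0.
Counting signs: 1 negative, 3 zero.
Hence Q is negative semidefinite.

negative semidefinite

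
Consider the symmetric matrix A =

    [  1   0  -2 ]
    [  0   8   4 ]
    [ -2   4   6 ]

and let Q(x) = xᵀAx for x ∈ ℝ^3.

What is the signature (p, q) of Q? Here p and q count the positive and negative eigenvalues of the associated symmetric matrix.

Row-reducing A symmetrically gives the diagonal entries 1, 8, 0.
So there are 2 positive, 1 zero pivots.

(2, 0)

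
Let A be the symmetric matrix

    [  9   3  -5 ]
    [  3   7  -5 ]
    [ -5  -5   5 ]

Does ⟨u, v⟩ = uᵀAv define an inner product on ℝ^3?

Leading principal minors: Δ_1 = 9, Δ_2 = 54, Δ_3 = 20.
All leading principal minors are positive, so by Sylvester's criterion Q is positive definite.
⟨·,·⟩ is an inner product exactly when A is positive definite.

yes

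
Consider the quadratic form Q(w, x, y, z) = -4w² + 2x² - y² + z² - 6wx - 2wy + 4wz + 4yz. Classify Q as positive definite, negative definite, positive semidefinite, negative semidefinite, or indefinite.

indefinite

The symmetric matrix is A = [[-4, -3, -1, 2], [-3, 2, 0, 0], [-1, 0, -1, 2], [2, 0, 2, 1]].
An LDLᵀ factorisation of A has diagonal entries -4, 17/4, -15/17, 5.
That gives 2 positive, 2 negative pivots.
Hence Q is indefinite.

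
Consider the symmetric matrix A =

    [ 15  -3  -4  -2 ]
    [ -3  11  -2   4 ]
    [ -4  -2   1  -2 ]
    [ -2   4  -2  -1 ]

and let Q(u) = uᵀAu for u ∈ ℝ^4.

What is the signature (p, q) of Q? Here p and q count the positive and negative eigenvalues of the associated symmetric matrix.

An LDLᵀ factorisation of A has diagonal entries 15, 52/5, -32/39, 15/32.
So there are 3 positive, 1 negative pivots.

(3, 1)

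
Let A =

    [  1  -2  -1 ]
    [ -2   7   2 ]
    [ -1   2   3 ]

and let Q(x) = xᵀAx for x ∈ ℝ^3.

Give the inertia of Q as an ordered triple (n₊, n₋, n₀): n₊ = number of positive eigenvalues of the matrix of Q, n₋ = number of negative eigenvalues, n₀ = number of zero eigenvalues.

An LDLᵀ factorisation of A has diagonal entries 1, 3, 2.
Counting signs: 3 positive.

(3, 0, 0)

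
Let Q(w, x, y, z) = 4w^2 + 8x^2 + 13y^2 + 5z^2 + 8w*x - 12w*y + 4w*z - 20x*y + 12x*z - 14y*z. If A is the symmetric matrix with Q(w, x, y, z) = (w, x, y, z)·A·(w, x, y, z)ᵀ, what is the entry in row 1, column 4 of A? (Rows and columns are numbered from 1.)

2

The coefficient of w·z in Q is 4. For a symmetric A this equals A[1,4] + A[4,1] = 2·A[1,4].
So A[1,4] = 4/2 = 2.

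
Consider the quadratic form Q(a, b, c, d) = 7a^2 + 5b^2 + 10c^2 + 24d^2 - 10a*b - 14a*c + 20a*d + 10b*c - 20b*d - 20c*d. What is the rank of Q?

The symmetric matrix is A = [[7, -5, -7, 10], [-5, 5, 5, -10], [-7, 5, 10, -10], [10, -10, -10, 24]].
Applying the same elementary operations to the rows and columns of A produces a congruent diagonal matrix with entries 7, 10/7, 3, 4.
So there are 4 positive pivots.
The rank is the number of nonzero pivots: 4.

4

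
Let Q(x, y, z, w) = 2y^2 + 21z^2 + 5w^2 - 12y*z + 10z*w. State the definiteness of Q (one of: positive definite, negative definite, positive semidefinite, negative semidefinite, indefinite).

The associated matrix is A = [[0, 0, 0, 0], [0, 2, -6, 0], [0, -6, 21, 5], [0, 0, 5, 5]].
Symmetric row and column elimination reduces A to a congruent diagonal form with pivots 0, 2, 3, -10/3.
So there are 2 positive, 1 negative, 1 zero pivots.
Hence Q is indefinite.

indefinite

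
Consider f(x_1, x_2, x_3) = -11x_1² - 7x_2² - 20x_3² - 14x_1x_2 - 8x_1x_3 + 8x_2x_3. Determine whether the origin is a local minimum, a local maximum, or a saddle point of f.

The Hessian at the origin is H = [[-22, -14, -8], [-14, -14, 8], [-8, 8, -40]].
Applying the same elementary operations to the rows and columns of H produces a congruent diagonal matrix with entries -22, -56/11, -24/7.
That gives 3 negative pivots.
H is negative definite, so the origin is a strict local maximum.

local maximum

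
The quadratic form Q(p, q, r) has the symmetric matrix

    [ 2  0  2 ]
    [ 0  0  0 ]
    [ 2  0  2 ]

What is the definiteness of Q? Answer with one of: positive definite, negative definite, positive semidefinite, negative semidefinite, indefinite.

Symmetric row and column elimination reduces A to a congruent diagonal form with pivots 2, 0, 0.
Counting signs: 1 positive, 2 zero.
Hence Q is positive semidefinite.

positive semidefinite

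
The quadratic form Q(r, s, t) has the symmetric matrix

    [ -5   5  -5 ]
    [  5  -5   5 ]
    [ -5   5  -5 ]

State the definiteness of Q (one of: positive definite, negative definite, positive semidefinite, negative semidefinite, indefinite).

Applying the same elementary operations to the rows and columns of A produces a congruent diagonal matrix with entries -5, 0, 0.
That gives 1 negative, 2 zero pivots.
Hence Q is negative semidefinite.

negative semidefinite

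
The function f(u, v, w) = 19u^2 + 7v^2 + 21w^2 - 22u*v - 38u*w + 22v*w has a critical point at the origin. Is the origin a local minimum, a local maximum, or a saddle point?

local minimum

The Hessian at the origin is H = [[38, -22, -38], [-22, 14, 22], [-38, 22, 42]].
An LDLᵀ factorisation of H has diagonal entries 38, 24/19, 4.
Counting signs: 3 positive.
H is positive definite, so the origin is a strict local minimum.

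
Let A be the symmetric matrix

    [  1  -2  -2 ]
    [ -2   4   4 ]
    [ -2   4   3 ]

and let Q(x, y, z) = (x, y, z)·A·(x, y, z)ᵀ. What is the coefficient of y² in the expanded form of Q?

4

The coefficient of y² is the diagonal entry A[2,2] = 4.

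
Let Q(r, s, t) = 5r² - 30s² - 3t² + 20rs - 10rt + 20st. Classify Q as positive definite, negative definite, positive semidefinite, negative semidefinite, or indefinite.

The associated matrix is A = [[5, 10, -5], [10, -30, 10], [-5, 10, -3]].
Congruent diagonalization of A (simultaneous row and column reduction) yields pivots 5, -50, 0.
Counting signs: 1 positive, 1 negative, 1 zero.
Hence Q is indefinite.

indefinite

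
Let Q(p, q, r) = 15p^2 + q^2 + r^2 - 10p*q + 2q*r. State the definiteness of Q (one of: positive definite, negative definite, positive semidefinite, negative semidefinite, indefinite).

indefinite

The symmetric matrix is A = [[15, -5, 0], [-5, 1, 1], [0, 1, 1]].
An LDLᵀ factorisation of A has diagonal entries 15, -2/3, 5/2.
That gives 2 positive, 1 negative pivots.
Hence Q is indefinite.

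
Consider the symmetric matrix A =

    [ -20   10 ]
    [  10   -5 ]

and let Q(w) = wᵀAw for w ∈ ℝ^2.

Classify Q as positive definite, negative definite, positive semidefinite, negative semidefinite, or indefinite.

For the 2×2 matrix [[-20, 10], [10, -5]]: det = -20·-5 − (10)² = 0, trace = -25.
det = 0 so one eigenvalue is zero; the form is semidefinite with the sign of the trace.

negative semidefinite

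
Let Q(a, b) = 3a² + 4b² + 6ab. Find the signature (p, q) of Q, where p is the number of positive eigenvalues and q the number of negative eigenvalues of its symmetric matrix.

(2, 0)

The associated matrix is A = [[3, 3], [3, 4]].
Symmetric row and column elimination reduces A to a congruent diagonal form with pivots 3, 1.
So there are 2 positive pivots.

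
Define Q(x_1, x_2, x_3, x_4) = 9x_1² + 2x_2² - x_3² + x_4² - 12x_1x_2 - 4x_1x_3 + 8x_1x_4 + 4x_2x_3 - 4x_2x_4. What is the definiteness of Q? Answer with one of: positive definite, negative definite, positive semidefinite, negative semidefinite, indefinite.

Write A = [[9, -6, -2, 4], [-6, 2, 2, -2], [-2, 2, -1, 0], [4, -2, 0, 1]].
Applying the same elementary operations to the rows and columns of A produces a congruent diagonal matrix with entries 9, -2, -11/9, 5/11.
So there are 2 positive, 2 negative pivots.
Hence Q is indefinite.

indefinite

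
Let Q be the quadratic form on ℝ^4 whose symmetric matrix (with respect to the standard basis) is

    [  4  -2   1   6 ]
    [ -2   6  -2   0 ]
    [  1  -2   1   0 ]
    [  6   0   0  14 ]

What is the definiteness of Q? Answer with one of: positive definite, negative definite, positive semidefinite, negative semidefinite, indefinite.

positive definite

Leading principal minors: Δ_1 = 4, Δ_2 = 20, Δ_3 = 6, Δ_4 = 12.
All leading principal minors are positive, so by Sylvester's criterion Q is positive definite.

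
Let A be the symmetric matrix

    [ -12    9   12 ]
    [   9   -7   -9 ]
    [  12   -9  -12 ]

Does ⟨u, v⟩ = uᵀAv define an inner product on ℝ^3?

Symmetric row and column elimination reduces A to a congruent diagonal form with pivots -12, -1/4, 0.
That gives 2 negative, 1 zero pivots.
Hence Q is negative semidefinite.
⟨·,·⟩ is an inner product exactly when A is positive definite.

no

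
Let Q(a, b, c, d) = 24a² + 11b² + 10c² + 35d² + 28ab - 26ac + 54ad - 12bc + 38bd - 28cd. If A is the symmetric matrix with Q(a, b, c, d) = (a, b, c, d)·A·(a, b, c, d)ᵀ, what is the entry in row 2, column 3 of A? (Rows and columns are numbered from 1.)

The coefficient of b·c in Q is -12. For a symmetric A this equals A[2,3] + A[3,2] = 2·A[2,3].
So A[2,3] = -12/2 = -6.

-6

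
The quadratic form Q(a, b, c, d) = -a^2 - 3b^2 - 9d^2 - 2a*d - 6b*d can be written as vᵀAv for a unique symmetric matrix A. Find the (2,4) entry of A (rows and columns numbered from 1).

The coefficient of b·d in Q is -6. For a symmetric A this equals A[2,4] + A[4,2] = 2·A[2,4].
So A[2,4] = -6/2 = -3.

-3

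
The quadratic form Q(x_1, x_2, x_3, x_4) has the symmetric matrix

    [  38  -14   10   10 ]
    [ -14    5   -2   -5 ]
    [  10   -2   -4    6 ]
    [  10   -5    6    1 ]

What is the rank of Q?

Row-reducing A symmetrically gives the diagonal entries 38, -3/19, 34/3, -12/17.
So there are 2 positive, 2 negative pivots.
The rank is the number of nonzero pivots: 4.

4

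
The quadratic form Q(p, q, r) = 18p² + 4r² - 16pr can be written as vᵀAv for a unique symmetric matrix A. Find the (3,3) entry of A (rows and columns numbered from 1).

The coefficient of r² in Q is 4, and that is exactly A[3,3].

4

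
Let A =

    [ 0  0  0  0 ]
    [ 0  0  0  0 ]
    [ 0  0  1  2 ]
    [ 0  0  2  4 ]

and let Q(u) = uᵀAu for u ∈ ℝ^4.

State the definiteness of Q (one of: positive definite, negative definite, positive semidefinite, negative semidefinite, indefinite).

Applying the same elementary operations to the rows and columns of A produces a congruent diagonal matrix with entries 0, 0, 1, 0.
Counting signs: 1 positive, 3 zero.
Hence Q is positive semidefinite.

positive semidefinite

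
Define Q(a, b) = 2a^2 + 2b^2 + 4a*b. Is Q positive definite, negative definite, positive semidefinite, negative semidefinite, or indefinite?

positive semidefinite

The symmetric matrix of Q is [[2, 2], [2, 2]].
For the 2×2 matrix [[2, 2], [2, 2]]: det = 2·2 − (2)² = 0, trace = 4.
det = 0 so one eigenvalue is zero; the form is semidefinite with the sign of the trace.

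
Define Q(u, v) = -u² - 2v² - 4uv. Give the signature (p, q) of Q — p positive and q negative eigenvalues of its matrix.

(1, 1)

Write A = [[-1, -2], [-2, -2]].
Row-reducing A symmetrically gives the diagonal entries -1, 2.
That gives 1 positive, 1 negative pivots.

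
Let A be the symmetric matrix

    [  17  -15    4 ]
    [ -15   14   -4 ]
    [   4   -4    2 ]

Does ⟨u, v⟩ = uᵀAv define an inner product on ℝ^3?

Leading principal minors: Δ_1 = 17, Δ_2 = 13, Δ_3 = 10.
All leading principal minors are positive, so by Sylvester's criterion Q is positive definite.
⟨·,·⟩ is an inner product exactly when A is positive definite.

yes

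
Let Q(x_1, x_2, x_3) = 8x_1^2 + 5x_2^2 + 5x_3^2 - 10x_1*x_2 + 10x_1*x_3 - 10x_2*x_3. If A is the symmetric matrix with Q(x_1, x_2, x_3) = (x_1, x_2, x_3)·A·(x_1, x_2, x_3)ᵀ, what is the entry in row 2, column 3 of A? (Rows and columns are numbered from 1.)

The coefficient of x_2·x_3 in Q is -10. For a symmetric A this equals A[2,3] + A[3,2] = 2·A[2,3].
So A[2,3] = -10/2 = -5.

-5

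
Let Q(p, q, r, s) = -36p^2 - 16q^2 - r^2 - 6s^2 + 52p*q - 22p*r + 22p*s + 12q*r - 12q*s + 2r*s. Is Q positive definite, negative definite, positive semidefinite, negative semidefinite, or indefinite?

indefinite

Write A = [[-36, 26, -11, 11], [26, -16, 6, -6], [-11, 6, -1, 1], [11, -6, 1, -6]].
Applying the same elementary operations to the rows and columns of A produces a congruent diagonal matrix with entries -36, 25/9, 1, -5.
That gives 2 positive, 2 negative pivots.
Hence Q is indefinite.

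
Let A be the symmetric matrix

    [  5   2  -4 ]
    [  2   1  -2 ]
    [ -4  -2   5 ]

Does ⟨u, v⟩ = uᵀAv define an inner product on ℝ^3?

yes

Symmetric row and column elimination reduces A to a congruent diagonal form with pivots 5, 1/5, 1.
So there are 3 positive pivots.
Hence Q is positive definite.
⟨·,·⟩ is an inner product exactly when A is positive definite.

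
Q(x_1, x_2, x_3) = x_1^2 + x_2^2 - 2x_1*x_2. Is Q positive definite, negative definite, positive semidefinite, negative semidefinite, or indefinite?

The symmetric matrix is A = [[1, -1, 0], [-1, 1, 0], [0, 0, 0]].
Row-reducing A symmetrically gives the diagonal entries 1, 0, 0.
So there are 1 positive, 2 zero pivots.
Hence Q is positive semidefinite.

positive semidefinite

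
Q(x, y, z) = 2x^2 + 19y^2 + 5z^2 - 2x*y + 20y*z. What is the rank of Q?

3

Write A = [[2, -1, 0], [-1, 19, 10], [0, 10, 5]].
An LDLᵀ factorisation of A has diagonal entries 2, 37/2, -15/37.
That gives 2 positive, 1 negative pivots.
The rank is the number of nonzero pivots: 3.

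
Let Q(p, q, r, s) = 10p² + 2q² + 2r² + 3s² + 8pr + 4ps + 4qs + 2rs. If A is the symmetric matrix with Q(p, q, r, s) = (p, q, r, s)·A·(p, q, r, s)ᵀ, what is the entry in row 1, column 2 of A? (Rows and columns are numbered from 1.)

The coefficient of p·q in Q is 0. For a symmetric A this equals A[1,2] + A[2,1] = 2·A[1,2].
So A[1,2] = 0/2 = 0.

0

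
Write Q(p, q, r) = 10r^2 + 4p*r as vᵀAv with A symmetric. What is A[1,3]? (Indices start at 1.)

The coefficient of p·r in Q is 4. For a symmetric A this equals A[1,3] + A[3,1] = 2·A[1,3].
So A[1,3] = 4/2 = 2.

2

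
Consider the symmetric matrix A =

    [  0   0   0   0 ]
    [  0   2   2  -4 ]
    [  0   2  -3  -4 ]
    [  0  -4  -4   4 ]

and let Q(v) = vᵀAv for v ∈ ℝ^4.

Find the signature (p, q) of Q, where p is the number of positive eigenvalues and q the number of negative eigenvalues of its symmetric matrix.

Congruent diagonalization of A (simultaneous row and column reduction) yields pivots 0, 2, -5, -4.
That gives 1 positive, 2 negative, 1 zero pivots.

(1, 2)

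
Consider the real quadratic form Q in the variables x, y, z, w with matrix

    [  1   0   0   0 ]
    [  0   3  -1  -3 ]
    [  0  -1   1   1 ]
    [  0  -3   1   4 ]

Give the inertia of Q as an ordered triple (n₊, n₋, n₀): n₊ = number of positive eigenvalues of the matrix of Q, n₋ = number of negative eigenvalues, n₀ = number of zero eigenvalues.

Symmetric row and column elimination reduces A to a congruent diagonal form with pivots 1, 3, 2/3, 1.
So there are 4 positive pivots.

(4, 0, 0)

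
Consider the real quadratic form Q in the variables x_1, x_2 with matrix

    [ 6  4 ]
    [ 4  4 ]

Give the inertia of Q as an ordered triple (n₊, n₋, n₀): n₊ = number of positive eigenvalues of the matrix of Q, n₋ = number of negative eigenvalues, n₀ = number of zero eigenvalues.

(2, 0, 0)

Symmetric row and column elimination reduces A to a congruent diagonal form with pivots 6, 4/3.
Counting signs: 2 positive.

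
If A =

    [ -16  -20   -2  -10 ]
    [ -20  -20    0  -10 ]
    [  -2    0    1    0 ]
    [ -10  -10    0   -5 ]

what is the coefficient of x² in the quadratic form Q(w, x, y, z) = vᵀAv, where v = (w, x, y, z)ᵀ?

-20

The coefficient of x² is the diagonal entry A[2,2] = -20.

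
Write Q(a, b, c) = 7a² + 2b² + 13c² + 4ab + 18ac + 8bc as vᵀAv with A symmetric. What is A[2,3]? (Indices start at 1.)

The coefficient of b·c in Q is 8. For a symmetric A this equals A[2,3] + A[3,2] = 2·A[2,3].
So A[2,3] = 8/2 = 4.

4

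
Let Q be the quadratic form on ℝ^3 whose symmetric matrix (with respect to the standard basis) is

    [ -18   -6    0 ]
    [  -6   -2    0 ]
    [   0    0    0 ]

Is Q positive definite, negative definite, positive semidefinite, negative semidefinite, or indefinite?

Congruent diagonalization of A (simultaneous row and column reduction) yields pivots -18, 0, 0.
That gives 1 negative, 2 zero pivots.
Hence Q is negative semidefinite.

negative semidefinite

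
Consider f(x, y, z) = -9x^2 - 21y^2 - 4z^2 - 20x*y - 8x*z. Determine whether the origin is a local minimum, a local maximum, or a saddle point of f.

local maximum

The Hessian at the origin is H = [[-18, -20, -8], [-20, -42, 0], [-8, 0, -8]].
Symmetric row and column elimination reduces H to a congruent diagonal form with pivots -18, -178/9, -40/89.
That gives 3 negative pivots.
H is negative definite, so the origin is a strict local maximum.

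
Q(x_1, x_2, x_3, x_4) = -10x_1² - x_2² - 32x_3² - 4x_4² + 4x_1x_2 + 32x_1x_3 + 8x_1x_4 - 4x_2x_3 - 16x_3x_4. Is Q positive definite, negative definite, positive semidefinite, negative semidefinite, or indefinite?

negative definite

The symmetric matrix is A = [[-10, 2, 16, 4], [2, -1, -2, 0], [16, -2, -32, -8], [4, 0, -8, -4]].
Applying the same elementary operations to the rows and columns of A produces a congruent diagonal matrix with entries -10, -3/5, -4, -4/3.
That gives 4 negative pivots.
Hence Q is negative definite.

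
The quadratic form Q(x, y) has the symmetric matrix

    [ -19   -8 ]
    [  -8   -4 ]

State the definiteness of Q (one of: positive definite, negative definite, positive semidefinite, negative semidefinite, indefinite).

negative definite

Leading principal minors: Δ_1 = -19, Δ_2 = 12.
The signs alternate starting with Δ_1 < 0, so by Sylvester's criterion Q is negative definite.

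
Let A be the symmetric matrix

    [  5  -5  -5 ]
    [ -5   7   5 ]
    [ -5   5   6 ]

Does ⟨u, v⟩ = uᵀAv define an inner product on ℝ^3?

Leading principal minors: Δ_1 = 5, Δ_2 = 10, Δ_3 = 10.
All leading principal minors are positive, so by Sylvester's criterion Q is positive definite.
⟨·,·⟩ is an inner product exactly when A is positive definite.

yes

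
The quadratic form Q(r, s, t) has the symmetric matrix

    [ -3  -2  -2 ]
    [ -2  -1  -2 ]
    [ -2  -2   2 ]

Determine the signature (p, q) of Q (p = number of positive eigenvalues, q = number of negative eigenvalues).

Congruent diagonalization of A (simultaneous row and column reduction) yields pivots -3, 1/3, 2.
That gives 2 positive, 1 negative pivots.

(2, 1)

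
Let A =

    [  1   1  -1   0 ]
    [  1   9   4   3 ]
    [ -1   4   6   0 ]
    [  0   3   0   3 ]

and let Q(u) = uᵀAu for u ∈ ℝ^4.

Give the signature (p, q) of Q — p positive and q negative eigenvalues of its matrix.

Applying the same elementary operations to the rows and columns of A produces a congruent diagonal matrix with entries 1, 8, 15/8, 0.
Counting signs: 3 positive, 1 zero.

(3, 0)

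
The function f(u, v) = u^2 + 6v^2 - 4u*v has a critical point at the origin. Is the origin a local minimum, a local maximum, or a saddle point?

local minimum

The Hessian at the origin is H = [[2, -4], [-4, 12]].
det H = 2·12 − (-4)² = 8 > 0 and H[1,1] = 2 > 0, so H is positive definite.
Therefore the origin is a local minimum.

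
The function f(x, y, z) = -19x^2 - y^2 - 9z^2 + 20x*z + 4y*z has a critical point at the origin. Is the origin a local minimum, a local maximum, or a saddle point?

The Hessian at the origin is H = [[-38, 0, 20], [0, -2, 4], [20, 4, -18]].
Applying the same elementary operations to the rows and columns of H produces a congruent diagonal matrix with entries -38, -2, 10/19.
Counting signs: 1 positive, 2 negative.
H is indefinite, so the origin is a saddle point.

saddle point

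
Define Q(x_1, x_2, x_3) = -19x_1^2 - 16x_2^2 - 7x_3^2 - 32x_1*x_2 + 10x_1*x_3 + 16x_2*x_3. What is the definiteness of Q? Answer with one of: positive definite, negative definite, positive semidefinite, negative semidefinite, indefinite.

negative semidefinite

The associated matrix is A = [[-19, -16, 5], [-16, -16, 8], [5, 8, -7]].
Row-reducing A symmetrically gives the diagonal entries -19, -48/19, 0.
Counting signs: 2 negative, 1 zero.
Hence Q is negative semidefinite.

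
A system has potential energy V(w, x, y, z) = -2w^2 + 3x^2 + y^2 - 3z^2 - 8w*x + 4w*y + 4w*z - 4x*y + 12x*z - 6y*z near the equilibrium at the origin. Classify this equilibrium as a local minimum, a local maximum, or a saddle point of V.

saddle point

The Hessian at the origin is H = [[-4, -8, 4, 4], [-8, 6, -4, 12], [4, -4, 2, -6], [4, 12, -6, -6]].
Applying the same elementary operations to the rows and columns of H produces a congruent diagonal matrix with entries -4, 22, -6/11, -8/3.
So there are 1 positive, 3 negative pivots.
H is indefinite, so the origin is a saddle point.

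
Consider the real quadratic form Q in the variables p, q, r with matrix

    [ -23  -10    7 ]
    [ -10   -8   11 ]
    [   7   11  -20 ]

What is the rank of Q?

3

Congruent diagonalization of A (simultaneous row and column reduction) yields pivots -23, -84/23, -15/28.
That gives 3 negative pivots.
The rank is the number of nonzero pivots: 3.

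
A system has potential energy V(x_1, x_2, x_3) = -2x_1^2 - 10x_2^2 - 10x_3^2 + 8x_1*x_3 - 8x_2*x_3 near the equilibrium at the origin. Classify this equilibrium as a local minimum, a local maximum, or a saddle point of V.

The Hessian at the origin is H = [[-4, 0, 8], [0, -20, -8], [8, -8, -20]].
An LDLᵀ factorisation of H has diagonal entries -4, -20, -4/5.
Counting signs: 3 negative.
H is negative definite, so the origin is a strict local maximum.

local maximum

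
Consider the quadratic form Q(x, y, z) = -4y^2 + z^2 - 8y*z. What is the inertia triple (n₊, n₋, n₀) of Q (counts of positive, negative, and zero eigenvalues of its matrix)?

The symmetric matrix is A = [[0, 0, 0], [0, -4, -4], [0, -4, 1]].
Applying the same elementary operations to the rows and columns of A produces a congruent diagonal matrix with entries 0, -4, 5.
That gives 1 positive, 1 negative, 1 zero pivots.

(1, 1, 1)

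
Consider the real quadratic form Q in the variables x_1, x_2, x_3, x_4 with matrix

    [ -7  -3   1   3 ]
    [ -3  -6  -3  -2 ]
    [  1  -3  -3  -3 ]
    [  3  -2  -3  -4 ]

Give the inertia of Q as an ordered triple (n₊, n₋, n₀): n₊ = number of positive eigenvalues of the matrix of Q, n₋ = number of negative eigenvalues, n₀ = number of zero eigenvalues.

Row-reducing A symmetrically gives the diagonal entries -7, -33/7, -4/11, -1/3.
That gives 4 negative pivots.

(0, 4, 0)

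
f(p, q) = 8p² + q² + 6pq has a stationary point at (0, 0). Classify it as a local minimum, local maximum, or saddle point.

The Hessian at the origin is H = [[16, 6], [6, 2]].
det H = 16·2 − (6)² = -4 < 0, so H is indefinite.
Therefore the origin is a saddle point.

saddle point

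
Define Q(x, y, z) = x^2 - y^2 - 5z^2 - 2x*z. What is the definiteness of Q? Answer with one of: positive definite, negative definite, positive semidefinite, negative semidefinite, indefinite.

The symmetric matrix is A = [[1, 0, -1], [0, -1, 0], [-1, 0, -5]].
Row-reducing A symmetrically gives the diagonal entries 1, -1, -6.
Counting signs: 1 positive, 2 negative.
Hence Q is indefinite.

indefinite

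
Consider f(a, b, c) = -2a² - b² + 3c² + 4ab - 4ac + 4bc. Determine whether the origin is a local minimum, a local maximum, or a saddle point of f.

The Hessian at the origin is H = [[-4, 4, -4], [4, -2, 4], [-4, 4, 6]].
An LDLᵀ factorisation of H has diagonal entries -4, 2, 10.
That gives 2 positive, 1 negative pivots.
H is indefinite, so the origin is a saddle point.

saddle point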